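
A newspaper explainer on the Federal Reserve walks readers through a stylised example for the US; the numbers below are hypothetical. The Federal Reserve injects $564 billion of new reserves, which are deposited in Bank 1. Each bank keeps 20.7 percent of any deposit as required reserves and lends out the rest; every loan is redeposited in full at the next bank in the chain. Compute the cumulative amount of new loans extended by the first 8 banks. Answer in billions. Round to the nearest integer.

$1823 billion

Bank i lends (1 − rr)^i of the original deposit: Bank 1 lends 564·0.7930 = 447.2520, Bank 2 lends 564·0.7930² ≈ 354.6708, and so on.
Summing a geometric series: total = 564·[0.7930·(1 − 0.7930^8) / (1 − 0.7930)] ≈ 1822.7538 billion.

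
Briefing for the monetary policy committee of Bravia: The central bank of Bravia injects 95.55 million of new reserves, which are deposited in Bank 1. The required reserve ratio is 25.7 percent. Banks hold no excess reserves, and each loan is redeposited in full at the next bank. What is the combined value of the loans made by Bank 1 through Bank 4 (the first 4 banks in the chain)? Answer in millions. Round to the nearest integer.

192 million

Bank i lends (1 − rr)^i of the original deposit: Bank 1 lends 95.55·0.7430 ≈ 70.9937, Bank 2 lends 95.55·0.7430² ≈ 52.7483, and so on.
Summing a geometric series: total = 95.55·[0.7430·(1 − 0.7430^4) / (1 − 0.7430)] ≈ 192.0535 million.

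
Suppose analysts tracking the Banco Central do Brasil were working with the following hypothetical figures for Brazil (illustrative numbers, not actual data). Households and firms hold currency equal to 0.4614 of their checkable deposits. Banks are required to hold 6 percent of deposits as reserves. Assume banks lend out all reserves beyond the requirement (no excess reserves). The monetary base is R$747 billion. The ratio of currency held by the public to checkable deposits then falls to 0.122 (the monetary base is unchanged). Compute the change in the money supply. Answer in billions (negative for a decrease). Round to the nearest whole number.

R$2511 billion

Initially m₁ = (1 + 0.4614) / (0.06 + 0.4614) ≈ 2.8028, so M₁ = 2.8028 × 747 = 2093.6916 billion.
After the change m₂ = (1 + 0.122) / (0.06 + 0.122) ≈ 6.1648, so M₂ = 6.1648 × 747 = 4605.1056 billion.
ΔM = M₂ − M₁ = 4605.1056 − 2093.6916 = 2511.414 billion.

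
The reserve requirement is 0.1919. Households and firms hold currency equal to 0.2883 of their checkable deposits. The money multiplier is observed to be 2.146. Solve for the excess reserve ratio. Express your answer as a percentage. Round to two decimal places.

12.01%

Using m = 2.146. Since m = (1 + c)/(c + rr + e), the denominator satisfies c + rr + e = (1 + c)/m = (1 + 0.2883) / 2.146 ≈ 0.600326.
With c = 0.2883 and rr = 0.1919, the excess reserve ratio is 0.600326 − 0.2883 − 0.1919 = 0.120126.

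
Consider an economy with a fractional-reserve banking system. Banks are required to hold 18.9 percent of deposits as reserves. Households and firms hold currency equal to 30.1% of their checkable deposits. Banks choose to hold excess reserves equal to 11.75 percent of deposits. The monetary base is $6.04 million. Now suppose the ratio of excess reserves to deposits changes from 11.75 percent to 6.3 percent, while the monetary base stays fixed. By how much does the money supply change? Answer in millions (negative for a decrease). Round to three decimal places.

$1.275 million

Initially m₁ = (1 + 0.301) / (0.189 + 0.1175 + 0.301) ≈ 2.14156, so M₁ = 2.14156 × 6.04 ≈ 12.935 million.
After the change m₂ = (1 + 0.301) / (0.189 + 0.063 + 0.301) ≈ 2.35262, so M₂ = 2.35262 × 6.04 ≈ 14.2098 million.
ΔM = M₂ − M₁ = 14.2098 − 12.935 = 1.2748 million.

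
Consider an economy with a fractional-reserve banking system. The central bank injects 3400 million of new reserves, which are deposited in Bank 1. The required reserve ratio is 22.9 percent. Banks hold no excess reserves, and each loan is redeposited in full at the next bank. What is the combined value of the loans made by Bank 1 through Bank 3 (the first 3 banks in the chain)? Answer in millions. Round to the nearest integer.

Bank i lends (1 − rr)^i of the original deposit: Bank 1 lends 3400·0.7710 = 2621.4000, Bank 2 lends 3400·0.7710² = 2021.0994, and so on.
Summing a geometric series: total = 3400·[0.7710·(1 − 0.7710^3) / (1 − 0.7710)] ≈ 6200.7670 million.

6201 million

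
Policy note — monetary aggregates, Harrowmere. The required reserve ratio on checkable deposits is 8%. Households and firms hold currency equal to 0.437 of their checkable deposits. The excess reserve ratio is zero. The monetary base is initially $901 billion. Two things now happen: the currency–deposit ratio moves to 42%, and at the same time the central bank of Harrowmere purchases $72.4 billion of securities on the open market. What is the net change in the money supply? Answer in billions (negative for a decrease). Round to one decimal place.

$260.1 billion

Before: m₁ = (1 + 0.437) / (0.08 + 0.437) ≈ 2.77950, MB₁ = 901, so M₁ = 2.77950 × 901 = 2504.3295 billion.
After: m₂ = (1 + 0.42) / (0.08 + 0.42) = 2.84, MB₂ = 901 + 72.4 = 973.4, so M₂ = 2.84 × 973.4 = 2764.456 billion.
ΔM = M₂ − M₁ = 2764.456 − 2504.3295 = 260.1265 billion.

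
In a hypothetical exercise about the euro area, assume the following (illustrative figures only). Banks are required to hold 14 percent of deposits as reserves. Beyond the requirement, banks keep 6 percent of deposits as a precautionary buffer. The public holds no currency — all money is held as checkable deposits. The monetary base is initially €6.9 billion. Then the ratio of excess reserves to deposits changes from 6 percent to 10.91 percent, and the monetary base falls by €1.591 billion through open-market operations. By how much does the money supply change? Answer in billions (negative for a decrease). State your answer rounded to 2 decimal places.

-13.19 billion

Before: m₁ = 1 / (0.14 + 0.06) = 5, MB₁ = 6.9, so M₁ = 5 × 6.9 = 34.5 billion.
After: m₂ = 1 / (0.14 + 0.1091) ≈ 4.0145, MB₂ = 6.9 − 1.591 = 5.309, so M₂ = 4.0145 × 5.309 ≈ 21.313 billion.
ΔM = M₂ − M₁ = 21.313 − 34.5 = -13.187 billion.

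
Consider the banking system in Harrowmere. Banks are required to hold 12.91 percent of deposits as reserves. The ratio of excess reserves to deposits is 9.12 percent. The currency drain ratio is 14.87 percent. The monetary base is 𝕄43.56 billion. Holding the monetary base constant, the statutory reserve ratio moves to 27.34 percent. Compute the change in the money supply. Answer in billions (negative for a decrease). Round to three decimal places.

-38.121 billion

Initially m₁ = (1 + 0.1487) / (0.1291 + 0.0912 + 0.1487) ≈ 3.113008, so M₁ = 3.113008 × 43.56 ≈ 135.6026 billion.
After the change m₂ = (1 + 0.1487) / (0.2734 + 0.0912 + 0.1487) ≈ 2.237873, so M₂ = 2.237873 × 43.56 ≈ 97.4817 billion.
ΔM = M₂ − M₁ = 97.4817 − 135.6026 = -38.1209 billion.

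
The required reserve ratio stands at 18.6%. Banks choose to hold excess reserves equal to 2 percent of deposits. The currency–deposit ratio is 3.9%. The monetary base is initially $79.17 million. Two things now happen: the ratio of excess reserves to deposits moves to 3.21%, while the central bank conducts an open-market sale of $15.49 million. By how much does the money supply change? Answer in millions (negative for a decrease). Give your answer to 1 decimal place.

-78.4 million

Before: m₁ = (1 + 0.039) / (0.186 + 0.02 + 0.039) ≈ 4.2408, MB₁ = 79.17, so M₁ = 4.2408 × 79.17 ≈ 335.7441 million.
After: m₂ = (1 + 0.039) / (0.186 + 0.0321 + 0.039) ≈ 4.0412, MB₂ = 79.17 − 15.49 = 63.68, so M₂ = 4.0412 × 63.68 ≈ 257.3436 million.
ΔM = M₂ − M₁ = 257.3436 − 335.7441 = -78.4005 million.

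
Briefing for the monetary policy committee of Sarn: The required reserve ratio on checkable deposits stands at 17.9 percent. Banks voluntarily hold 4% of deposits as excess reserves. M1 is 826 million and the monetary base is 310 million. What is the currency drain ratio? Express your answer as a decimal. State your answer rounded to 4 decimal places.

0.2502

Using m = M/MB = 826/310 ≈ 2.664516. From m = (1 + c)/(c + rr + e), rearranging gives 1 + c = m·(c + rr + e), so c·(1 − m) = m·(rr + e) − 1.
Hence c = [m·(rr + e) − 1]/(1 − m) = [2.664516 × (0.179 + 0.04) − 1] / (1 − 2.664516) ≈ 0.250205.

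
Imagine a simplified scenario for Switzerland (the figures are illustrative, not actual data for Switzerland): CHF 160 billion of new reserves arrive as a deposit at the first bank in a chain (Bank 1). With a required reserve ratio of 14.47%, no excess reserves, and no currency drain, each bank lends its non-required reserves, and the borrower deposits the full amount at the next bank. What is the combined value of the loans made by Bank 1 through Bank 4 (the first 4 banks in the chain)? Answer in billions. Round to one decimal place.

Bank i lends (1 − rr)^i of the original deposit: Bank 1 lends 160·0.8553 = 136.8480, Bank 2 lends 160·0.8553² ≈ 117.0461, and so on.
Summing a geometric series: total = 160·[0.8553·(1 − 0.8553^4) / (1 − 0.8553)] ≈ 439.6273 billion.

CHF 439.6 billion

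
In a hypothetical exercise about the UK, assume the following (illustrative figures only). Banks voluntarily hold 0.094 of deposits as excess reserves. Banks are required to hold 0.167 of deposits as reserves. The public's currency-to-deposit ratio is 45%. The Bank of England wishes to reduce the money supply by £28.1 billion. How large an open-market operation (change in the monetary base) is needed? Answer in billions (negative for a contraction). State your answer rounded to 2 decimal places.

-13.78 billion

The money multiplier is m = (1 + c) / (rr + e + c) = (1 + 0.45) / (0.167 + 0.094 + 0.45) ≈ 2.03938.
ΔMB = ΔM / m = (−28.1) / 2.03938 ≈ -13.7787 billion.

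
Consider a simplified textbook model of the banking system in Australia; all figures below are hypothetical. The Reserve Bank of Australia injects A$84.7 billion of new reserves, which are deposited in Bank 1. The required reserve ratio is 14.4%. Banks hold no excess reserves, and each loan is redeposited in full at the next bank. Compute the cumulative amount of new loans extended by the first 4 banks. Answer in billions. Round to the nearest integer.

Bank i lends (1 − rr)^i of the original deposit: Bank 1 lends 84.7·0.8560 = 72.5032, Bank 2 lends 84.7·0.8560² ≈ 62.0627, and so on.
Summing a geometric series: total = 84.7·[0.8560·(1 − 0.8560^4) / (1 − 0.8560)] ≈ 233.1672 billion.

A$233 billion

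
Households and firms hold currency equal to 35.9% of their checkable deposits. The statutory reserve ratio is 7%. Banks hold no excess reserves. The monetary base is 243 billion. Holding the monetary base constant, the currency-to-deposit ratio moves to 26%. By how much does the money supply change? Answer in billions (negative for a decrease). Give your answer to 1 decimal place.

Initially m₁ = (1 + 0.359) / (0.07 + 0.359) ≈ 3.16783, so M₁ = 3.16783 × 243 ≈ 769.7827 billion.
After the change m₂ = (1 + 0.26) / (0.07 + 0.26) ≈ 3.81818, so M₂ = 3.81818 × 243 ≈ 927.8177 billion.
ΔM = M₂ − M₁ = 927.8177 − 769.7827 = 158.035 billion.

158.0 billion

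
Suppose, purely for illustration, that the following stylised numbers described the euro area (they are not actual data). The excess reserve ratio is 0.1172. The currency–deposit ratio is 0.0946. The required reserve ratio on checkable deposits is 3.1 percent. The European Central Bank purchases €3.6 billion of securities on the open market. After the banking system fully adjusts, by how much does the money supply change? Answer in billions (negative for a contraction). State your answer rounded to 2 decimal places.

The money multiplier is m = (1 + c) / (rr + e + c) = (1 + 0.0946) / (0.031 + 0.1172 + 0.0946) ≈ 4.5082.
The purchase adds 3.6 billion of base, so ΔM = m × ΔMB = 4.5082 × (+3.6) ≈ 16.2295 billion.

€16.23 billion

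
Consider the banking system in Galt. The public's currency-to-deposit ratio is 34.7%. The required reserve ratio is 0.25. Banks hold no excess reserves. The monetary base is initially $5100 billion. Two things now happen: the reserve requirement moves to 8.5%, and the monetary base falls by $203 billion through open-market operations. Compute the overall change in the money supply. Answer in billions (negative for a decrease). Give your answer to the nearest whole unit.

$3762 billion

Before: m₁ = (1 + 0.347) / (0.25 + 0.347) ≈ 2.25628, MB₁ = 5100, so M₁ = 2.25628 × 5100 = 11507.028 billion.
After: m₂ = (1 + 0.347) / (0.085 + 0.347) ≈ 3.11806, MB₂ = 5100 − 203 = 4897, so M₂ = 3.11806 × 4897 ≈ 15269.1398 billion.
ΔM = M₂ − M₁ = 15269.1398 − 11507.028 = 3762.1118 billion.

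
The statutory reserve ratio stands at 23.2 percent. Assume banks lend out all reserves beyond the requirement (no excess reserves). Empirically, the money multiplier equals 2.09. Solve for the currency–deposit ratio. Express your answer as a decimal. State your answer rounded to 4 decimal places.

0.4726

Using m = 2.09. From m = (1 + c)/(c + rr + e), rearranging gives 1 + c = m·(c + rr + e), so c·(1 − m) = m·(rr + e) − 1.
Hence c = [m·(rr + e) − 1]/(1 − m) = [2.09 × (0.232 + 0) − 1] / (1 − 2.09) ≈ 0.472587.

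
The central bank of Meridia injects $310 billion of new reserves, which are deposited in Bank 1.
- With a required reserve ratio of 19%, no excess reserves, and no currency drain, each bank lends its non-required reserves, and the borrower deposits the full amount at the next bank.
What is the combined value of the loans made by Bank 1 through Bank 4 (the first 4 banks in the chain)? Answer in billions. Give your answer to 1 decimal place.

$752.7 billion

Bank i lends (1 − rr)^i of the original deposit: Bank 1 lends 310·0.8100 = 251.1000, Bank 2 lends 310·0.8100² = 203.3910, and so on.
Summing a geometric series: total = 310·[0.8100·(1 − 0.8100^4) / (1 − 0.8100)] ≈ 752.6825 billion.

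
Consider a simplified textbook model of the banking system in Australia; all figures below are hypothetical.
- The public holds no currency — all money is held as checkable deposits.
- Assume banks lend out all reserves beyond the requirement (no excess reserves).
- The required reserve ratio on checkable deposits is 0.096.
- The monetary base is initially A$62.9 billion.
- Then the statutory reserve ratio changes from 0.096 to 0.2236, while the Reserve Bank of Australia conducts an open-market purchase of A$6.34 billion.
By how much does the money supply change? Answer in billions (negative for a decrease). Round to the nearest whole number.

Before: m₁ = 1 / (0.096) ≈ 10.4167, MB₁ = 62.9, so M₁ = 10.4167 × 62.9 ≈ 655.2104 billion.
After: m₂ = 1 / (0.2236) ≈ 4.4723, MB₂ = 62.9 + 6.34 = 69.24, so M₂ = 4.4723 × 69.24 ≈ 309.6621 billion.
ΔM = M₂ − M₁ = 309.6621 − 655.2104 = -345.5483 billion.

-346 billion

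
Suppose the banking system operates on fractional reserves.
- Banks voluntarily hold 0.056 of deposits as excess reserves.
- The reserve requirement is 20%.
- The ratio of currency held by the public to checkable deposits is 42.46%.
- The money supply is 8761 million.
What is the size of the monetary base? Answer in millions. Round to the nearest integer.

4186 million

The money multiplier is m = (1 + c) / (rr + e + c) = (1 + 0.4246) / (0.2 + 0.056 + 0.4246) ≈ 2.09315.
MB = M / m = 8761 / 2.09315 ≈ 4185.5577 million.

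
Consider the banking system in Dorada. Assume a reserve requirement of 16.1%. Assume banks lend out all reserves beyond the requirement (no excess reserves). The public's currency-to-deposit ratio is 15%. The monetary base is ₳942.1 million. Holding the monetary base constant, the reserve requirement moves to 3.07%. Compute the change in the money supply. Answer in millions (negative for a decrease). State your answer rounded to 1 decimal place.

Initially m₁ = (1 + 0.15) / (0.161 + 0.15) ≈ 3.69775, so M₁ = 3.69775 × 942.1 ≈ 3483.6503 million.
After the change m₂ = (1 + 0.15) / (0.0307 + 0.15) ≈ 6.36414, so M₂ = 6.36414 × 942.1 ≈ 5995.6563 million.
ΔM = M₂ − M₁ = 5995.6563 − 3483.6503 = 2512.006 million.

₳2512.0 million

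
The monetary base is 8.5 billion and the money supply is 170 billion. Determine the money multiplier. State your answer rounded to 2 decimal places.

The money multiplier is m = M / MB = 170 / 8.5 = 20.00000.

20.00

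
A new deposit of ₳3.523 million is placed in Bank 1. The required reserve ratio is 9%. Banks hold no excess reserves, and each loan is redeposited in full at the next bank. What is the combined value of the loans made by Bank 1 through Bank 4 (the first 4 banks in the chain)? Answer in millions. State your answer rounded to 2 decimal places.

₳11.19 million

Bank i lends (1 − rr)^i of the original deposit: Bank 1 lends 3.523·0.9100 ≈ 3.2059, Bank 2 lends 3.523·0.9100² ≈ 2.9174, and so on.
Summing a geometric series: total = 3.523·[0.9100·(1 − 0.9100^4) / (1 − 0.9100)] ≈ 11.1941 million.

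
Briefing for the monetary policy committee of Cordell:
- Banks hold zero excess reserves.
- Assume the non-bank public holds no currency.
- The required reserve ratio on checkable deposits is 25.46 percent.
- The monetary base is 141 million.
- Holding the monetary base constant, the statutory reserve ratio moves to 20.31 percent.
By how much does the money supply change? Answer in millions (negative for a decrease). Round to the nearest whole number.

Initially m₁ = 1 / (0.2546) ≈ 3.9277, so M₁ = 3.9277 × 141 = 553.8057 million.
After the change m₂ = 1 / (0.2031) ≈ 4.9237, so M₂ = 4.9237 × 141 = 694.2417 million.
ΔM = M₂ − M₁ = 694.2417 − 553.8057 = 140.436 million.

140 million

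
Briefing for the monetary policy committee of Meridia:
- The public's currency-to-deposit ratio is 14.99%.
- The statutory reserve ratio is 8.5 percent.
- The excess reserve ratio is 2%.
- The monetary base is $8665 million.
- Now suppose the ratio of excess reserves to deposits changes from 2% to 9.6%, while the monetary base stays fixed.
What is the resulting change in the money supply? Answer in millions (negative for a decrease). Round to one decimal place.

-8977.9 million

Initially m₁ = (1 + 0.1499) / (0.085 + 0.02 + 0.1499) ≈ 4.511181, so M₁ = 4.511181 × 8665 ≈ 39089.3834 million.
After the change m₂ = (1 + 0.1499) / (0.085 + 0.096 + 0.1499) ≈ 3.475068, so M₂ = 3.475068 × 8665 ≈ 30111.4642 million.
ΔM = M₂ − M₁ = 30111.4642 − 39089.3834 = -8977.9192 million.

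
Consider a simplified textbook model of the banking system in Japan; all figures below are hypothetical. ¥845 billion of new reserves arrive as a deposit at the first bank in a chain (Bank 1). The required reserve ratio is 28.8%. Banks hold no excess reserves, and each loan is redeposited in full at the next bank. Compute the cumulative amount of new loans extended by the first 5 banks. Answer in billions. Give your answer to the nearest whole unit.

¥1707 billion

Bank i lends (1 − rr)^i of the original deposit: Bank 1 lends 845·0.7120 = 601.6400, Bank 2 lends 845·0.7120² ≈ 428.3677, and so on.
Summing a geometric series: total = 845·[0.7120·(1 − 0.7120^5) / (1 − 0.7120)] ≈ 1706.7807 billion.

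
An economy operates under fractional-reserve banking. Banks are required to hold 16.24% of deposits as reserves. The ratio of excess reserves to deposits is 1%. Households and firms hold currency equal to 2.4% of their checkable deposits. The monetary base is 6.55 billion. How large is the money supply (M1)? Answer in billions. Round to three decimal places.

34.151 billion

The money multiplier is m = (1 + c) / (rr + e + c) = (1 + 0.024) / (0.1624 + 0.01 + 0.024) ≈ 5.21385.
So M = m × MB = 5.21385 × 6.55 ≈ 34.1507 billion.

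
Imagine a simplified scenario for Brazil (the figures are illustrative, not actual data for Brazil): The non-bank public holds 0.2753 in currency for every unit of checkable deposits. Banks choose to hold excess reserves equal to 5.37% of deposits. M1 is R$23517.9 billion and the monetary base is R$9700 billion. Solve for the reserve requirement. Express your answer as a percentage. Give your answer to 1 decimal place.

19.7%

Using m = M/MB = 23517.9/9700 ≈ 2.424526. Since m = (1 + c)/(c + rr + e), the denominator satisfies c + rr + e = (1 + c)/m = (1 + 0.2753) / 2.424526 ≈ 0.526000.
With c = 0.2753 and e = 0.0537, the reserve requirement is 0.526000 − 0.2753 − 0.0537 = 0.197.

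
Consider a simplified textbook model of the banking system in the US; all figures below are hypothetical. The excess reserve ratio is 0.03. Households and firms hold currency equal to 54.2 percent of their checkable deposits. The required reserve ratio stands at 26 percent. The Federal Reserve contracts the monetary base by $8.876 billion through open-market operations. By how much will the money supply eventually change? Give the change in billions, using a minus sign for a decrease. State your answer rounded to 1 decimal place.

-16.5 billion

The money multiplier is m = (1 + c) / (rr + e + c) = (1 + 0.542) / (0.26 + 0.03 + 0.542) ≈ 1.8534.
The sale removes 8.876 billion of base, so ΔM = m × ΔMB = 1.8534 × (−8.876) ≈ -16.4508 billion.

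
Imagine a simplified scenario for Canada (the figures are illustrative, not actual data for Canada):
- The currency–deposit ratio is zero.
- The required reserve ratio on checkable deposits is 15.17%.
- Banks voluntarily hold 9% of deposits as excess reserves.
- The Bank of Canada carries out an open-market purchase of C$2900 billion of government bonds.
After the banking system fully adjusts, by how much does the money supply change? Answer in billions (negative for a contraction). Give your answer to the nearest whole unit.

The money multiplier is m = 1 / (rr + e) = 1 / (0.1517 + 0.09) ≈ 4.13736.
The purchase adds 2900 billion of base, so ΔM = m × ΔMB = 4.13736 × (+2900) = 11998.344 billion.

C$11998 billion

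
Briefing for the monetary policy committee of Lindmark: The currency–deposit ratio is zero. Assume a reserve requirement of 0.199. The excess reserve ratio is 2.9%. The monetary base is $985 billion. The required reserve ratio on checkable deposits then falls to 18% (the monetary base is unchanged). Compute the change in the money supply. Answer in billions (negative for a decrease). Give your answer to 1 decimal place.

Initially m₁ = 1 / (0.199 + 0.029) ≈ 4.38596, so M₁ = 4.38596 × 985 = 4320.1706 billion.
After the change m₂ = 1 / (0.18 + 0.029) ≈ 4.78469, so M₂ = 4.78469 × 985 ≈ 4712.9197 billion.
ΔM = M₂ − M₁ = 4712.9197 − 4320.1706 = 392.7491 billion.

$392.7 billion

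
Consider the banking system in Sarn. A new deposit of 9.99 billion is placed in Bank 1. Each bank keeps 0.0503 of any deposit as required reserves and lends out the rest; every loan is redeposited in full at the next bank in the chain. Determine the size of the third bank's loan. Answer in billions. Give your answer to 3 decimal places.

8.557 billion

Each bank lends a fraction (1 − rr) = 0.9497 of the deposit it receives, so Bank 3 receives 9.99·0.9497^2 and lends 9.99·0.9497^3 ≈ 8.5571 billion.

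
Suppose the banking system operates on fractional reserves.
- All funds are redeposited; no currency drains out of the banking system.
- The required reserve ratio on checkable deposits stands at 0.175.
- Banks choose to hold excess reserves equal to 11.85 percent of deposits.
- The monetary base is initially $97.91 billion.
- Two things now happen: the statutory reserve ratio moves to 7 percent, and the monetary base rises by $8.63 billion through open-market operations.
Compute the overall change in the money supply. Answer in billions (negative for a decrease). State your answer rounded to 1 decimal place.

Before: m₁ = 1 / (0.175 + 0.1185) ≈ 3.40716, MB₁ = 97.91, so M₁ = 3.40716 × 97.91 ≈ 333.595 billion.
After: m₂ = 1 / (0.07 + 0.1185) ≈ 5.30504, MB₂ = 97.91 + 8.63 = 106.54, so M₂ = 5.30504 × 106.54 ≈ 565.199 billion.
ΔM = M₂ − M₁ = 565.199 − 333.595 = 231.604 billion.

$231.6 billion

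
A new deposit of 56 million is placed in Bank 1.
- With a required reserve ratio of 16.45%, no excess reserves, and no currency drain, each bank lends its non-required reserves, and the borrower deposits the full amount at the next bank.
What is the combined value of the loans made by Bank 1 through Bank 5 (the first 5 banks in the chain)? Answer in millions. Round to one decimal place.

168.6 million

Bank i lends (1 − rr)^i of the original deposit: Bank 1 lends 56·0.8355 = 46.7880, Bank 2 lends 56·0.8355² ≈ 39.0914, and so on.
Summing a geometric series: total = 56·[0.8355·(1 − 0.8355^5) / (1 − 0.8355)] ≈ 168.6276 million.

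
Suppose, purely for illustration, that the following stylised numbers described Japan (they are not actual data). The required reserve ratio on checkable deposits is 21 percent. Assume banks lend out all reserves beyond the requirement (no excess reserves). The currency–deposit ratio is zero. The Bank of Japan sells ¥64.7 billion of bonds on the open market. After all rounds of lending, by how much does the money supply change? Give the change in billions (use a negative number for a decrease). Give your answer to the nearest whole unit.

-308 billion

The simple money multiplier is m = 1/rr = 1/0.21 ≈ 4.7619.
An open-market sale reduces the monetary base by 64.7 billion, so ΔM = m × ΔMB = 4.7619 × (−64.7) ≈ -308.0949 billion.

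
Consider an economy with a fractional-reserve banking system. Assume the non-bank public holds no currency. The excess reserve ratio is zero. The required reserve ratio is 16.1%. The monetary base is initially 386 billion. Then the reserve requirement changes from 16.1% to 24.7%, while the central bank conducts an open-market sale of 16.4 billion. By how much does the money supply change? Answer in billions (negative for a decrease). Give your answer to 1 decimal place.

-901.2 billion

Before: m₁ = 1 / (0.161) ≈ 6.21118, MB₁ = 386, so M₁ = 6.21118 × 386 ≈ 2397.5155 billion.
After: m₂ = 1 / (0.247) ≈ 4.04858, MB₂ = 386 − 16.4 = 369.6, so M₂ = 4.04858 × 369.6 ≈ 1496.3552 billion.
ΔM = M₂ − M₁ = 1496.3552 − 2397.5155 = -901.1603 billion.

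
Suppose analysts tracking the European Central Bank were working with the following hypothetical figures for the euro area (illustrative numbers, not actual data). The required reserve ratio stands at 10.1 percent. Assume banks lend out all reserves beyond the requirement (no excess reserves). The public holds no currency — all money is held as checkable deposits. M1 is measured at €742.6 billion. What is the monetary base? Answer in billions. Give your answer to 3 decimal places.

€75.003 billion

With no currency drain and no excess reserves, the money multiplier is m = 1/rr = 1/0.101 = 9.9009901.
The monetary base is MB = M / m = 742.6 / 9.9009901 ≈ 75.0026 billion.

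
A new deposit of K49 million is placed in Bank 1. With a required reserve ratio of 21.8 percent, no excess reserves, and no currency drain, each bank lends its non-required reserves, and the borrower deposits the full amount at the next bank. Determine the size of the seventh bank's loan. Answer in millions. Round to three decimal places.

K8.763 million

Each bank lends a fraction (1 − rr) = 0.7820 of the deposit it receives, so Bank 7 receives 49·0.7820^6 and lends 49·0.7820^7 ≈ 8.7628 million.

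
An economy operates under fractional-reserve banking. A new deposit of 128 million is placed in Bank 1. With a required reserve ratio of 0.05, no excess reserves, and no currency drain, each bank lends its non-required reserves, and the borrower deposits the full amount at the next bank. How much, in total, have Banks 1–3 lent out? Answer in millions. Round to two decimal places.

346.86 million

Bank i lends (1 − rr)^i of the original deposit: Bank 1 lends 128·0.9500 = 121.6000, Bank 2 lends 128·0.9500² = 115.5200, and so on.
Summing a geometric series: total = 128·[0.9500·(1 − 0.9500^3) / (1 − 0.9500)] = 346.8640 million.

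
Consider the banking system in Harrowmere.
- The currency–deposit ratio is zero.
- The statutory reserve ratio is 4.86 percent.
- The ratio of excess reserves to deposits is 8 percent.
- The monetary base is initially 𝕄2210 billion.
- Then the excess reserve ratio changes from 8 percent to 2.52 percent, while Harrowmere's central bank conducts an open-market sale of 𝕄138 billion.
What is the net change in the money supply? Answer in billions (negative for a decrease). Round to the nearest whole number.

Before: m₁ = 1 / (0.0486 + 0.08) ≈ 7.77605, MB₁ = 2210, so M₁ = 7.77605 × 2210 = 17185.0705 billion.
After: m₂ = 1 / (0.0486 + 0.0252) ≈ 13.55014, MB₂ = 2210 − 138 = 2072, so M₂ = 13.55014 × 2072 ≈ 28075.8901 billion.
ΔM = M₂ − M₁ = 28075.8901 − 17185.0705 = 10890.8196 billion.

𝕄10891 billion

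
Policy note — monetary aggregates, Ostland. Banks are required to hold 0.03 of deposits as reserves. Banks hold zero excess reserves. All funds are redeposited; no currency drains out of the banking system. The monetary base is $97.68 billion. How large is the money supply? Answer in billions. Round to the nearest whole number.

With no currency drain or excess reserves, the money multiplier is m = 1/rr = 1/0.03 ≈ 33.3333.
Money supply M = m × MB = 33.3333 × 97.68 ≈ 3255.9967 billion.

$3256 billion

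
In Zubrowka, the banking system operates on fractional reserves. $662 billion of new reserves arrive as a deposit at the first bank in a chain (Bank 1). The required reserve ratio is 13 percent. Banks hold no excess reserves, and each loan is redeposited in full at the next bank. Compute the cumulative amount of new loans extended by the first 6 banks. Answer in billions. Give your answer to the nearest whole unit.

$2509 billion

Bank i lends (1 − rr)^i of the original deposit: Bank 1 lends 662·0.8700 = 575.9400, Bank 2 lends 662·0.8700² = 501.0678, and so on.
Summing a geometric series: total = 662·[0.8700·(1 − 0.8700^6) / (1 − 0.8700)] ≈ 2509.2102 billion.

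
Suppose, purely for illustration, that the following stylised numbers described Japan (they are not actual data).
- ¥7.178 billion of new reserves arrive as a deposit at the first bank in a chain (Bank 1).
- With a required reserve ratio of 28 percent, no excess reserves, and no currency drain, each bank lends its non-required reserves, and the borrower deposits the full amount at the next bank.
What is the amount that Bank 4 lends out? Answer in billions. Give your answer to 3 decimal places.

Each bank lends a fraction (1 − rr) = 0.7200 of the deposit it receives, so Bank 4 receives 7.178·0.7200^3 and lends 7.178·0.7200^4 ≈ 1.9290 billion.

¥1.929 billion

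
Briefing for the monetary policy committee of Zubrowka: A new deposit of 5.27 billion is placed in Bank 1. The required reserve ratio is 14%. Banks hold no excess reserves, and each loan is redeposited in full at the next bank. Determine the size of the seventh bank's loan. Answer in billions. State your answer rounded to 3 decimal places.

Each bank lends a fraction (1 − rr) = 0.8600 of the deposit it receives, so Bank 7 receives 5.27·0.8600^6 and lends 5.27·0.8600^7 ≈ 1.8336 billion.

1.834 billion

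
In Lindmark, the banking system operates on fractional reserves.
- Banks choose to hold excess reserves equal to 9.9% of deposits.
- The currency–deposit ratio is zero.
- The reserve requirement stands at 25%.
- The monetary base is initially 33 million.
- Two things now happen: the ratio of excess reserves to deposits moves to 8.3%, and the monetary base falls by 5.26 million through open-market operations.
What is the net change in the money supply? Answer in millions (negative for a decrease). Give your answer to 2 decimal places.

Before: m₁ = 1 / (0.25 + 0.099) ≈ 2.86533, MB₁ = 33, so M₁ = 2.86533 × 33 ≈ 94.5559 million.
After: m₂ = 1 / (0.25 + 0.083) ≈ 3.00300, MB₂ = 33 − 5.26 = 27.74, so M₂ = 3.00300 × 27.74 ≈ 83.3032 million.
ΔM = M₂ − M₁ = 83.3032 − 94.5559 = -11.2527 million.

-11.25 million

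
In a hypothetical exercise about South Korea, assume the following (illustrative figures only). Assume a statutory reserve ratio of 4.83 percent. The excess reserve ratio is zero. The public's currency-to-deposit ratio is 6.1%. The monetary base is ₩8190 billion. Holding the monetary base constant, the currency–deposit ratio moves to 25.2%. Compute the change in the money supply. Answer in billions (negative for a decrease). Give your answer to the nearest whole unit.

-45357 billion

Initially m₁ = (1 + 0.061) / (0.0483 + 0.061) ≈ 9.70723, so M₁ = 9.70723 × 8190 = 79502.2137 billion.
After the change m₂ = (1 + 0.252) / (0.0483 + 0.252) ≈ 4.16916, so M₂ = 4.16916 × 8190 = 34145.4204 billion.
ΔM = M₂ − M₁ = 34145.4204 − 79502.2137 = -45356.7933 billion.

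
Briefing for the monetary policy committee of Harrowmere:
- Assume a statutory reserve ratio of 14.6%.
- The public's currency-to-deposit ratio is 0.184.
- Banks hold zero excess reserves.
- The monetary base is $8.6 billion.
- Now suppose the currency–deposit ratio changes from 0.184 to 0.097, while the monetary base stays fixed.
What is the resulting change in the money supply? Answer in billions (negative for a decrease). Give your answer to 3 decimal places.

$7.968 billion

Initially m₁ = (1 + 0.184) / (0.146 + 0.184) ≈ 3.58788, so M₁ = 3.58788 × 8.6 ≈ 30.8558 billion.
After the change m₂ = (1 + 0.097) / (0.146 + 0.097) ≈ 4.51440, so M₂ = 4.51440 × 8.6 ≈ 38.8238 billion.
ΔM = M₂ − M₁ = 38.8238 − 30.8558 = 7.968 billion.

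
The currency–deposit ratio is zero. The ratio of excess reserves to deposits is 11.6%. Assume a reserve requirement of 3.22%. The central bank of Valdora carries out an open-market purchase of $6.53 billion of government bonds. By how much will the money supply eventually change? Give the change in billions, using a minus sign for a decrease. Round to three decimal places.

$44.062 billion

The money multiplier is m = 1 / (rr + e) = 1 / (0.0322 + 0.116) ≈ 6.74764.
The purchase adds 6.53 billion of base, so ΔM = m × ΔMB = 6.74764 × (+6.53) ≈ 44.0621 billion.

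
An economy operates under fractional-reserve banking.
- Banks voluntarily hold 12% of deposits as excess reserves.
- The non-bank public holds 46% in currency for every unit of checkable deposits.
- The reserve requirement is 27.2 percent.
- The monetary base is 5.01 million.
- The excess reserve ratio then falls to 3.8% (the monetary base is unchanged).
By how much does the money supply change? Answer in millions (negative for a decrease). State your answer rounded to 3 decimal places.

Initially m₁ = (1 + 0.46) / (0.272 + 0.12 + 0.46) ≈ 1.71362, so M₁ = 1.71362 × 5.01 ≈ 8.5852 million.
After the change m₂ = (1 + 0.46) / (0.272 + 0.038 + 0.46) ≈ 1.89610, so M₂ = 1.89610 × 5.01 ≈ 9.4995 million.
ΔM = M₂ − M₁ = 9.4995 − 8.5852 = 0.9143 million.

0.914 million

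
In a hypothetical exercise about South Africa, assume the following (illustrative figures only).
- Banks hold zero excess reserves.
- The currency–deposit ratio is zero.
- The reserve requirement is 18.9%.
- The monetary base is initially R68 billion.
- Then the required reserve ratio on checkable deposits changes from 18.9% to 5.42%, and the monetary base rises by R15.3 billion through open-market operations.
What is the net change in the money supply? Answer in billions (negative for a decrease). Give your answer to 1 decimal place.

Before: m₁ = 1 / (0.189) ≈ 5.2910, MB₁ = 68, so M₁ = 5.2910 × 68 = 359.788 billion.
After: m₂ = 1 / (0.0542) ≈ 18.4502, MB₂ = 68 + 15.3 = 83.3, so M₂ = 18.4502 × 83.3 ≈ 1536.9017 billion.
ΔM = M₂ − M₁ = 1536.9017 − 359.788 = 1177.1137 billion.

R1177.1 billion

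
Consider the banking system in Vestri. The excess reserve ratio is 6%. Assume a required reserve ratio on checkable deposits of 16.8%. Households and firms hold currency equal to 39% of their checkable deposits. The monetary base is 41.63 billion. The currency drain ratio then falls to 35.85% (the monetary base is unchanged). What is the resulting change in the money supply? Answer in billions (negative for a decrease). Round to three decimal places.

Initially m₁ = (1 + 0.39) / (0.168 + 0.06 + 0.39) ≈ 2.249191, so M₁ = 2.249191 × 41.63 ≈ 93.6338 billion.
After the change m₂ = (1 + 0.3585) / (0.168 + 0.06 + 0.3585) ≈ 2.316283, so M₂ = 2.316283 × 41.63 ≈ 96.4269 billion.
ΔM = M₂ − M₁ = 96.4269 − 93.6338 = 2.7931 billion.

2.793 billion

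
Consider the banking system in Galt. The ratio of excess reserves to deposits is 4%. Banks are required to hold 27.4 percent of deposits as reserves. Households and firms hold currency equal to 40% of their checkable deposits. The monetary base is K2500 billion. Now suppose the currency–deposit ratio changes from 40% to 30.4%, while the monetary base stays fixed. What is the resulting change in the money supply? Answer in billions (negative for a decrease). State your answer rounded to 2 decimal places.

K373.12 billion

Initially m₁ = (1 + 0.4) / (0.274 + 0.04 + 0.4) ≈ 1.9607843, so M₁ = 1.9607843 × 2500 ≈ 4901.9608 billion.
After the change m₂ = (1 + 0.304) / (0.274 + 0.04 + 0.304) ≈ 2.1100324, so M₂ = 2.1100324 × 2500 = 5275.081 billion.
ΔM = M₂ − M₁ = 5275.081 − 4901.9608 = 373.1202 billion.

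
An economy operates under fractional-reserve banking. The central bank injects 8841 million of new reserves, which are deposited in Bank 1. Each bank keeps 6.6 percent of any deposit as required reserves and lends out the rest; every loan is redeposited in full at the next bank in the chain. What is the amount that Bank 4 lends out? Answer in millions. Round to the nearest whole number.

6728 million

Each bank lends a fraction (1 − rr) = 0.9340 of the deposit it receives, so Bank 4 receives 8841·0.9340^3 and lends 8841·0.9340^4 ≈ 6728.0451 million.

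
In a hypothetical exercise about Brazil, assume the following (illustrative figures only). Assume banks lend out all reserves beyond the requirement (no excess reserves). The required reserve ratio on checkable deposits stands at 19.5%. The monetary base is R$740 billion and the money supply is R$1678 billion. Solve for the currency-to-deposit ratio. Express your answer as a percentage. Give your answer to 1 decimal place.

Using m = M/MB = 1678/740 ≈ 2.267568. From m = (1 + c)/(c + rr + e), rearranging gives 1 + c = m·(c + rr + e), so c·(1 − m) = m·(rr + e) − 1.
Hence c = [m·(rr + e) − 1]/(1 − m) = [2.267568 × (0.195 + 0) − 1] / (1 − 2.267568) ≈ 0.440074.

44.0%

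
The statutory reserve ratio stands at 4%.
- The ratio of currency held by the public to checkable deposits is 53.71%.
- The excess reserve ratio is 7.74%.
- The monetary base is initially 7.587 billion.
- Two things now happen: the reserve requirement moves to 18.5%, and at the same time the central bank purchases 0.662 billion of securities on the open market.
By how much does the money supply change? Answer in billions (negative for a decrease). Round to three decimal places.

Before: m₁ = (1 + 0.5371) / (0.04 + 0.0774 + 0.5371) ≈ 2.34851, MB₁ = 7.587, so M₁ = 2.34851 × 7.587 ≈ 17.8181 billion.
After: m₂ = (1 + 0.5371) / (0.185 + 0.0774 + 0.5371) ≈ 1.92258, MB₂ = 7.587 + 0.662 = 8.249, so M₂ = 1.92258 × 8.249 ≈ 15.8594 billion.
ΔM = M₂ − M₁ = 15.8594 − 17.8181 = -1.9587 billion.

-1.959 billion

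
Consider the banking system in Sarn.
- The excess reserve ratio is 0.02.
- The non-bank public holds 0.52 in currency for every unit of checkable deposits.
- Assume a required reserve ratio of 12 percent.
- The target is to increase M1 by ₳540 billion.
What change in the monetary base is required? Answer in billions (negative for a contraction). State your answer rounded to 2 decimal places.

The money multiplier is m = (1 + c) / (rr + e + c) = (1 + 0.52) / (0.12 + 0.02 + 0.52) ≈ 2.303030.
ΔMB = ΔM / m = (+540) / 2.303030 ≈ 234.4737 billion.

₳234.47 billion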